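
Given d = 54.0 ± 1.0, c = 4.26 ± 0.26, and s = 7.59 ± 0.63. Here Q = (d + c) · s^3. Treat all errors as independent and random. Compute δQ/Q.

Let u = d + c = 58.3. δu = √(δd² + δc²) = √(1.00 + 0.0676) = 1.03, so δu/u = 0.0177.
Q is then a monomial in u, s:
δQ/Q = √((δu/u)² + (3·δs/s)²) = √(0.000315 + 0.0620) = 0.250

0.250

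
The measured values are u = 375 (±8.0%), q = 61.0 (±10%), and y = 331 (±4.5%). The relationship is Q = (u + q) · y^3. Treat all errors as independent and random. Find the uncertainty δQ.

2.41e+09

Let w = u + q = 436. δw = √(δu² + δq²) = √(900 + 37.2) = 30.6, so δw/w = 0.0702.
Q is then a monomial in w, y:
δQ/Q = √((δw/w)² + (3·δy/y)²) = √(0.00493 + 0.0182) = 0.152
Q = 1.58e+10, so δQ = 0.152 × 1.58e+10 = 2.41e+09.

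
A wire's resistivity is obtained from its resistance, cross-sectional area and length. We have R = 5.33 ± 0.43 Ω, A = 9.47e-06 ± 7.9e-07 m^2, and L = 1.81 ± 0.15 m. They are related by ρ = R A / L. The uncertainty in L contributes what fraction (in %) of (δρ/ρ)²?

33.8%

(δρ/ρ)² = (1·δR/R)² + (1·δA/A)² + (-1·δL/L)²
  R term: (1×0.0807)² = 0.00651
  A term: (1×0.0834)² = 0.00696
  L term: (-1×0.0829)² = 0.00687
Total = 0.0203. Share from L = 0.00687/0.0203 = 0.338.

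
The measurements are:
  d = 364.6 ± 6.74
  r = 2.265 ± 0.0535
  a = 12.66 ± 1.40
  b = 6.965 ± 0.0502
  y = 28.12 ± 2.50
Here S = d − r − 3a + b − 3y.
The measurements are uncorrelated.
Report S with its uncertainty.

247.0 ± 10.9

For a sum/difference, combine absolute errors in quadrature:
  (δd)² = 45.4;  (δr)² = 0.00286;  (3·δa)² = 17.6;  (δb)² = 0.00252;  (3·δy)² = 56.2
δS = √(119) = 10.9
S = 247.0.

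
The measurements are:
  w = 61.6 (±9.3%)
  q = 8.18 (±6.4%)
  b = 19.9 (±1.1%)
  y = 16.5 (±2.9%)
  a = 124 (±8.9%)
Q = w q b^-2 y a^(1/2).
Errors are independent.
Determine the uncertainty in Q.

29.6

Each factor contributes (exponent × relative error)² to (δQ/Q)²:
  (1·δw/w)² = (1×0.0930)² = 0.00865;  (1·δq/q)² = (1×0.0640)² = 0.00410;  (-2·δb/b)² = (-2×0.0110)² = 0.000484;  (1·δy/y)² = (1×0.0290)² = 0.000841;  (½·δa/a)² = (0.5×0.0890)² = 0.00198
δQ/Q = √(0.0161) = 0.127
Q = 234, so δQ = 0.127 × 234 = 29.6.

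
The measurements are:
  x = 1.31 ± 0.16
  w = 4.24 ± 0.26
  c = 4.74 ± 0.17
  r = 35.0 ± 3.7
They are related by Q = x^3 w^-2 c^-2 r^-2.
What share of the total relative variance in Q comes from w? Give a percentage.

7.55%

(δQ/Q)² = (3·δx/x)² + (-2·δw/w)² + (-2·δc/c)² + (-2·δr/r)²
  x term: (3×0.122)² = 0.134
  w term: (-2×0.0613)² = 0.0150
  c term: (-2×0.0359)² = 0.00515
  r term: (-2×0.106)² = 0.0447
Total = 0.199. Share from w = 0.0150/0.199 = 0.0755.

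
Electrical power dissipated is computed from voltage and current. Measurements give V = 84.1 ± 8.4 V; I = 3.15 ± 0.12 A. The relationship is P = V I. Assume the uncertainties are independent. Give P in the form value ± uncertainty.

265 ± 28.3 W

For a monomial P ∝ V, I, fractional errors add in quadrature:
  (1·δV/V)² = (1×0.0999)² = 0.00998;  (1·δI/I)² = (1×0.0381)² = 0.00145
δP/P = √(0.0114) = 0.107
P = 265 W, so δP = 0.107 × 265 = 28.3 W.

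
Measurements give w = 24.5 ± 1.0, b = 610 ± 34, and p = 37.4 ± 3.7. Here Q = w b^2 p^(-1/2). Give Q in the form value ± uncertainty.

Each factor contributes (exponent × relative error)² to (δQ/Q)²:
  (1·δw/w)² = (1×0.0408)² = 0.00167;  (2·δb/b)² = (2×0.0557)² = 0.0124;  (−½·δp/p)² = (-0.5×0.0989)² = 0.00245
δQ/Q = √(0.0165) = 0.129
Q = 1.49e+06, so δQ = 0.129 × 1.49e+06 = 1.92e+05.

(1.49 ± 0.192) × 10^6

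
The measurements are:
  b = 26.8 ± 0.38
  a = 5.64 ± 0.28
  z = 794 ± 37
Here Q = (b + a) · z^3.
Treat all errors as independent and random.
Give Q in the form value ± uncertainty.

Let u = b + a = 32.4. δu = √(δb² + δa²) = √(0.144 + 0.0784) = 0.472, so δu/u = 0.0146.
Q is then a monomial in u, z:
δQ/Q = √((δu/u)² + (3·δz/z)²) = √(0.000212 + 0.0195) = 0.141
Q = 1.62e+10, so δQ = 0.141 × 1.62e+10 = 2.28e+09.

(1.62 ± 0.228) × 10^10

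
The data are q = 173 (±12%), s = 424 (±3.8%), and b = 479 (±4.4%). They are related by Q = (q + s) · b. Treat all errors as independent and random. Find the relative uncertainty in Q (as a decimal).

Let u = q + s = 597. δu = √(δq² + δs²) = √(431 + 260) = 26.3, so δu/u = 0.0440.
Q is then a monomial in u, b:
δQ/Q = √((δu/u)² + (1·δb/b)²) = √(0.00194 + 0.00194) = 0.0622

0.0622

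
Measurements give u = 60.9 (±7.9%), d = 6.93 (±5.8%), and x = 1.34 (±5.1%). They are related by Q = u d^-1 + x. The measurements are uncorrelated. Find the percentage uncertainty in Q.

Let p = u·d^-1 = 8.79. δp/p = √((1·δu/u)² + (-1·δd/d)²) = √(0.00624 + 0.00336) = 0.0980, so δp = 0.861.
Q = p + x: δQ = √(δp² + δx²) = √(0.742 + 0.00467) = 0.864
Q = 10.1, so δQ/Q = 0.864/10.1 = 0.0853.

8.53%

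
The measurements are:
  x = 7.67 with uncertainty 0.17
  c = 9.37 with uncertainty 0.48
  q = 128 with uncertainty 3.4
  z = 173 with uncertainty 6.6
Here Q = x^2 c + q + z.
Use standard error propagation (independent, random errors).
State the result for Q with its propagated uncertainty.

852 ± 38.1

Let p = x^2·c = 551. δp/p = √((2·δx/x)² + (1·δc/c)²) = √(0.00197 + 0.00262) = 0.0677, so δp = 37.3.
Q = p + q + z: δQ = √(δp² + δq² + δz²) = √(1390 + 11.6 + 43.6) = 38.1
Q = 852.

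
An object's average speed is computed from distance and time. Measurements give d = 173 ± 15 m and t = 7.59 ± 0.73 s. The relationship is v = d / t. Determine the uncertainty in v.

2.95 m/s

Each factor contributes (exponent × relative error)² to (δv/v)²:
  (1·δd/d)² = (1×0.0867)² = 0.00752;  (-1·δt/t)² = (-1×0.0962)² = 0.00925
δv/v = √(0.0168) = 0.129
v = 22.8 m/s, so δv = 0.129 × 22.8 = 2.95 m/s.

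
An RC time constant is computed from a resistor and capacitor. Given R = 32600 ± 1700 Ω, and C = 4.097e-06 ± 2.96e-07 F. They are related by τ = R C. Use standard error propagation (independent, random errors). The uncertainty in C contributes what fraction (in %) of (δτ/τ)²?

(δτ/τ)² = (1·δR/R)² + (1·δC/C)²
  R term: (1×0.0521)² = 0.00272
  C term: (1×0.0722)² = 0.00522
Total = 0.00794. Share from C = 0.00522/0.00794 = 0.657.

65.7%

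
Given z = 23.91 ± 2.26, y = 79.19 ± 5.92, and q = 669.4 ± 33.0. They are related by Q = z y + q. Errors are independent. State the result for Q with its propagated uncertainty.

Let p = z·y = 1893. δp/p = √((1·δz/z)² + (1·δy/y)²) = √(0.00893 + 0.00559) = 0.121, so δp = 228.
Q = p + q: δQ = √(δp² + δq²) = √(52100 + 1090) = 231
Q = 2563.

2563 ± 231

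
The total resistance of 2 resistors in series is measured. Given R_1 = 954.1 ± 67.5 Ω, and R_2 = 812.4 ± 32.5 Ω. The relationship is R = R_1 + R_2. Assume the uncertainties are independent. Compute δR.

74.9 Ω

Sums and differences: (δR)² = Σ (cᵢ δxᵢ)².
  (δR_1)² = 4560;  (δR_2)² = 1060
δR = √(5610) = 74.9 Ω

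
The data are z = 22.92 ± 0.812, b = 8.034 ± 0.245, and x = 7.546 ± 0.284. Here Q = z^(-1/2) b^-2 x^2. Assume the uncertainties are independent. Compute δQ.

0.0181

Each factor contributes (exponent × relative error)² to (δQ/Q)²:
  (−½·δz/z)² = (-0.5×0.0354)² = 0.000314;  (-2·δb/b)² = (-2×0.0305)² = 0.00372;  (2·δx/x)² = (2×0.0376)² = 0.00567
δQ/Q = √(0.00970) = 0.0985
Q = 0.1843, so δQ = 0.0985 × 0.1843 = 0.0181.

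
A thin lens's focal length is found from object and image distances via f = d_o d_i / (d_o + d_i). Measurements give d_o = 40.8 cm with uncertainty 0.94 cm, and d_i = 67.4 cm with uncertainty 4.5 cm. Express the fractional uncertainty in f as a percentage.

2.90%

∂f/∂d_o = (d_i/(d_o+d_i))² = 0.388;  ∂f/∂d_i = (d_o/(d_o+d_i))² = 0.142
δf = √((∂f/∂d_o · δd_o)² + (∂f/∂d_i · δd_i)²) = √(0.133 + 0.409) = 0.737 cm
f = 25.4 cm, so δf/f = 0.737/25.4 = 0.0290.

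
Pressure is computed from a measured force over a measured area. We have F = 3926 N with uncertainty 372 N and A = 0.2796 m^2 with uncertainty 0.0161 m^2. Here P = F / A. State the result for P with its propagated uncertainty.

Each factor contributes (exponent × relative error)² to (δP/P)²:
  (1·δF/F)² = (1×0.0948)² = 0.00898;  (-1·δA/A)² = (-1×0.0576)² = 0.00332
δP/P = √(0.0123) = 0.111
P = 14040 Pa, so δP = 0.111 × 14040 = 1560 Pa.

14040 ± 1560 Pa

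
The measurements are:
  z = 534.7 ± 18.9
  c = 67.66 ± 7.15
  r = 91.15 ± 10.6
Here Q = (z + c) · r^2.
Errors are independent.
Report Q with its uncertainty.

Let u = z + c = 602.4. δu = √(δz² + δc²) = √(357 + 51.1) = 20.2, so δu/u = 0.0335.
Q is then a monomial in u, r:
δQ/Q = √((δu/u)² + (2·δr/r)²) = √(0.00113 + 0.0541) = 0.235
Q = 5.005e+06, so δQ = 0.235 × 5.005e+06 = 1.18e+06.

(5.005 ± 1.18) × 10^6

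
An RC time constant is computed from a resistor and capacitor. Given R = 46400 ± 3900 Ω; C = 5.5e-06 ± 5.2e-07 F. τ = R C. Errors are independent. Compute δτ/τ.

0.127

Each factor contributes (exponent × relative error)² to (δτ/τ)²:
  (1·δR/R)² = (1×0.0841)² = 0.00706;  (1·δC/C)² = (1×0.0945)² = 0.00894
δτ/τ = √(0.0160) = 0.127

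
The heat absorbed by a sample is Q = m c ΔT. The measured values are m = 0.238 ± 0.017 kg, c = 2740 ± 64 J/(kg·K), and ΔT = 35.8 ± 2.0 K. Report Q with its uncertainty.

Q is a product of powers, so relative uncertainties combine in quadrature:
  (1·δm/m)² = (1×0.0714)² = 0.00510;  (1·δc/c)² = (1×0.0234)² = 0.000546;  (1·δΔT/ΔT)² = (1×0.0559)² = 0.00312
δQ/Q = √(0.00877) = 0.0936
Q = 23300 J, so δQ = 0.0936 × 23300 = 2190 J.

23300 ± 2190 J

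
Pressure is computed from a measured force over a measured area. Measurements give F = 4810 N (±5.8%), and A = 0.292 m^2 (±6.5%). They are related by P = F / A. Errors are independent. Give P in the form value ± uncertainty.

16500 ± 1440 Pa

Each factor contributes (exponent × relative error)² to (δP/P)²:
  (1·δF/F)² = (1×0.0580)² = 0.00336;  (-1·δA/A)² = (-1×0.0650)² = 0.00423
δP/P = √(0.00759) = 0.0871
P = 16500 Pa, so δP = 0.0871 × 16500 = 1440 Pa.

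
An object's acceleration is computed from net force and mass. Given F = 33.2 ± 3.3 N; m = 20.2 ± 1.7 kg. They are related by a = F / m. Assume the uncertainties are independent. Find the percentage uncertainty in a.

For a monomial a ∝ F, m^-1, fractional errors add in quadrature:
  (1·δF/F)² = (1×0.0994)² = 0.00988;  (-1·δm/m)² = (-1×0.0842)² = 0.00708
δa/a = √(0.0170) = 0.130

13.0%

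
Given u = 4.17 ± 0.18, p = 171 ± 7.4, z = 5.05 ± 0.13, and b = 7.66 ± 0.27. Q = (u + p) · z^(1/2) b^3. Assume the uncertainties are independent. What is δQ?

Let w = u + p = 175. δw = √(δu² + δp²) = √(0.0324 + 54.8) = 7.40, so δw/w = 0.0423.
Q is then a monomial in w, z, b:
δQ/Q = √((δw/w)² + (½·δz/z)² + (3·δb/b)²) = √(0.00179 + 0.000166 + 0.0112) = 0.115
Q = 1.77e+05, so δQ = 0.115 × 1.77e+05 = 20300.

20300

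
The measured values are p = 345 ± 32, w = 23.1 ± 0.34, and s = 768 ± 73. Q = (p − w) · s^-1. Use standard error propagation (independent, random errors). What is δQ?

Let u = p − w = 322. δu = √(δp² + δw²) = √(1020 + 0.116) = 32.0, so δu/u = 0.0994.
Q is then a monomial in u, s:
δQ/Q = √((δu/u)² + (-1·δs/s)²) = √(0.00988 + 0.00903) = 0.138
Q = 0.419, so δQ = 0.138 × 0.419 = 0.0577.

0.0577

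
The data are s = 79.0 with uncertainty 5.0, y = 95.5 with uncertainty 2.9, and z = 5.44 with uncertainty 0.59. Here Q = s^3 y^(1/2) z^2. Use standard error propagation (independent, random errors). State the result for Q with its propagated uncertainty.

(1.43 ± 0.412) × 10^8

Q is a product of powers, so relative uncertainties combine in quadrature:
  (3·δs/s)² = (3×0.0633)² = 0.0361;  (½·δy/y)² = (0.5×0.0304)² = 0.000231;  (2·δz/z)² = (2×0.108)² = 0.0471
δQ/Q = √(0.0833) = 0.289
Q = 1.43e+08, so δQ = 0.289 × 1.43e+08 = 4.12e+07.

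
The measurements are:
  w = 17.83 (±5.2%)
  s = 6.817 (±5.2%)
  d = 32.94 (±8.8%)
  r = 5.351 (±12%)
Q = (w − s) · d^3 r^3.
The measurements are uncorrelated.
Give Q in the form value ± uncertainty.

(6.031 ± 2.75) × 10^7

Let u = w − s = 11.01. δu = √(δw² + δs²) = √(0.860 + 0.126) = 0.993, so δu/u = 0.0901.
Q is then a monomial in u, d, r:
δQ/Q = √((δu/u)² + (3·δd/d)² + (3·δr/r)²) = √(0.00812 + 0.0697 + 0.130) = 0.455
Q = 6.031e+07, so δQ = 0.455 × 6.031e+07 = 2.75e+07.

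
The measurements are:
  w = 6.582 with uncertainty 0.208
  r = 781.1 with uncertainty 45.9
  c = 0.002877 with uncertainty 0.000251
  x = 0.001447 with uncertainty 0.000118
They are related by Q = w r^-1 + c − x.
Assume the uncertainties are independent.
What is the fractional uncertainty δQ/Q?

0.0636

Let p = w·r^-1 = 0.008427. δp/p = √((1·δw/w)² + (-1·δr/r)²) = √(0.000999 + 0.00345) = 0.0667, so δp = 0.000562.
Q = p + c − x: δQ = √(δp² + δc² + δx²) = √(3.16e-07 + 6.3e-08 + 1.39e-08) = 0.000627
Q = 0.009857, so δQ/Q = 0.000627/0.009857 = 0.0636.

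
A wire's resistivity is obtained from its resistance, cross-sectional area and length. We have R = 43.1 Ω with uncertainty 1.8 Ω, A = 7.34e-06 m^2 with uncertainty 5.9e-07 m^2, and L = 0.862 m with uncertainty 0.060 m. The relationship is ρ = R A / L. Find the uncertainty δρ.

Since ρ is a product/quotient, work with relative uncertainties:
  (1·δR/R)² = (1×0.0418)² = 0.00174;  (1·δA/A)² = (1×0.0804)² = 0.00646;  (-1·δL/L)² = (-1×0.0696)² = 0.00484
δρ/ρ = √(0.0131) = 0.114
ρ = 0.000367 Ω·m, so δρ = 0.114 × 0.000367 = 4.19e-05 Ω·m.

4.19e-05 Ω·m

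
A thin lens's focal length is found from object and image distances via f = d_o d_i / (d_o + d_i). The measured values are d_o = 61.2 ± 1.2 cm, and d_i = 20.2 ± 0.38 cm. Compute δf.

∂f/∂d_o = (d_i/(d_o+d_i))² = 0.0616;  ∂f/∂d_i = (d_o/(d_o+d_i))² = 0.565
δf = √((∂f/∂d_o · δd_o)² + (∂f/∂d_i · δd_i)²) = √(0.00546 + 0.0461) = 0.227 cm

0.227 cm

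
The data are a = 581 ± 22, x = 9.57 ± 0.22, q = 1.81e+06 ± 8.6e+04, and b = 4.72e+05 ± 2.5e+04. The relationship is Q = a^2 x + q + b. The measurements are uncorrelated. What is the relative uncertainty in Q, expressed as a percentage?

Let p = a^2·x = 3.23e+06. δp/p = √((2·δa/a)² + (1·δx/x)²) = √(0.00574 + 0.000528) = 0.0791, so δp = 2.56e+05.
Q = p + q + b: δQ = √(δp² + δq² + δb²) = √(6.54e+10 + 7.4e+09 + 6.25e+08) = 2.71e+05
Q = 5.51e+06, so δQ/Q = 2.71e+05/5.51e+06 = 0.0491.

4.91%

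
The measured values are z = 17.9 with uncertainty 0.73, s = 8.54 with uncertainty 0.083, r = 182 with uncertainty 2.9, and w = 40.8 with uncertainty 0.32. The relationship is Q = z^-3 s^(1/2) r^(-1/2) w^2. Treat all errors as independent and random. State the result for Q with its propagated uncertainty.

0.0629 ± 0.00778

For a monomial Q ∝ z^-3, s^(1/2), r^(-1/2), w^2, fractional errors add in quadrature:
  (-3·δz/z)² = (-3×0.0408)² = 0.0150;  (½·δs/s)² = (0.5×0.00972)² = 2.36e-05;  (−½·δr/r)² = (-0.5×0.0159)² = 6.35e-05;  (2·δw/w)² = (2×0.00784)² = 0.000246
δQ/Q = √(0.0153) = 0.124
Q = 0.0629, so δQ = 0.124 × 0.0629 = 0.00778.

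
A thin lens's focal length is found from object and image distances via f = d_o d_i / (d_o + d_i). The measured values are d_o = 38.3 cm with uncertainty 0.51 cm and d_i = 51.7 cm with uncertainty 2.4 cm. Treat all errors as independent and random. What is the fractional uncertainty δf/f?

0.0212

∂f/∂d_o = (d_i/(d_o+d_i))² = 0.330;  ∂f/∂d_i = (d_o/(d_o+d_i))² = 0.181
δf = √((∂f/∂d_o · δd_o)² + (∂f/∂d_i · δd_i)²) = √(0.0283 + 0.189) = 0.466 cm
f = 22.0 cm, so δf/f = 0.466/22.0 = 0.0212.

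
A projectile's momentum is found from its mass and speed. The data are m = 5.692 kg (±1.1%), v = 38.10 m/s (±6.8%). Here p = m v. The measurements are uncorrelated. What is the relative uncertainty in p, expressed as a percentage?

6.89%

Each factor contributes (exponent × relative error)² to (δp/p)²:
  (1·δm/m)² = (1×0.0110)² = 0.000121;  (1·δv/v)² = (1×0.0680)² = 0.00462
δp/p = √(0.00475) = 0.0689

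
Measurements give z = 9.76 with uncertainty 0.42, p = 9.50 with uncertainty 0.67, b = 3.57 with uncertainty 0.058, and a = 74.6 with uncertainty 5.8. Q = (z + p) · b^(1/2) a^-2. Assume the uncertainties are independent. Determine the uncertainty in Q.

0.00105

Let u = z + p = 19.3. δu = √(δz² + δp²) = √(0.176 + 0.449) = 0.791, so δu/u = 0.0411.
Q is then a monomial in u, b, a:
δQ/Q = √((δu/u)² + (½·δb/b)² + (-2·δa/a)²) = √(0.00169 + 6.6e-05 + 0.0242) = 0.161
Q = 0.00654, so δQ = 0.161 × 0.00654 = 0.00105.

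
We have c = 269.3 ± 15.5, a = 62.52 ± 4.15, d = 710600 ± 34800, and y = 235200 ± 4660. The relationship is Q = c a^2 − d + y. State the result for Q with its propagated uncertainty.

Let p = c·a^2 = 1.053e+06. δp/p = √((1·δc/c)² + (2·δa/a)²) = √(0.00331 + 0.0176) = 0.145, so δp = 1.52e+05.
Q = p − d + y: δQ = √(δp² + δd² + δy²) = √(2.32e+10 + 1.21e+09 + 2.17e+07) = 1.56e+05
Q = 577200.

(5.772 ± 1.56) × 10^5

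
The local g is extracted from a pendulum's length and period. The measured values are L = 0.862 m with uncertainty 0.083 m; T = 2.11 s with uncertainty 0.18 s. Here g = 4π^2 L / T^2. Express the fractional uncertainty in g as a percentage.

Products/powers → add relative errors in quadrature, weighted by exponent:
  (1·δL/L)² = (1×0.0963)² = 0.00927;  (-2·δT/T)² = (-2×0.0853)² = 0.0291
δg/g = √(0.0384) = 0.196

19.6%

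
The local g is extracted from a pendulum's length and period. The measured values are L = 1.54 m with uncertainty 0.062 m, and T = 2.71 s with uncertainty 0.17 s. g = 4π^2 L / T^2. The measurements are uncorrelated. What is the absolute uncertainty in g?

1.09 m/s^2

Each factor contributes (exponent × relative error)² to (δg/g)²:
  (1·δL/L)² = (1×0.0403)² = 0.00162;  (-2·δT/T)² = (-2×0.0627)² = 0.0157
δg/g = √(0.0174) = 0.132
g = 8.28 m/s^2, so δg = 0.132 × 8.28 = 1.09 m/s^2.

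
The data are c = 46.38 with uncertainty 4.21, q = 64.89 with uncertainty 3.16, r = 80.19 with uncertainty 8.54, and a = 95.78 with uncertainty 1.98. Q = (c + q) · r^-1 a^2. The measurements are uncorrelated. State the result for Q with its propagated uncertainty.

Let u = c + q = 111.3. δu = √(δc² + δq²) = √(17.7 + 9.99) = 5.26, so δu/u = 0.0473.
Q is then a monomial in u, r, a:
δQ/Q = √((δu/u)² + (-1·δr/r)² + (2·δa/a)²) = √(0.00224 + 0.0113 + 0.00171) = 0.124
Q = 12730, so δQ = 0.124 × 12730 = 1570.

12730 ± 1570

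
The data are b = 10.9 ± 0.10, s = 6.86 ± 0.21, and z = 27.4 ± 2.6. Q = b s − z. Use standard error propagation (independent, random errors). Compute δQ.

Let p = b·s = 74.8. δp/p = √((1·δb/b)² + (1·δs/s)²) = √(8.42e-05 + 0.000937) = 0.0320, so δp = 2.39.
Q = p − z: δQ = √(δp² + δz²) = √(5.71 + 6.76) = 3.53

3.53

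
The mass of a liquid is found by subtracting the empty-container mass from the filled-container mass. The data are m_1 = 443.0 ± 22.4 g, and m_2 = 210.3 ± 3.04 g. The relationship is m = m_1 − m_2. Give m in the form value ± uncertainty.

Each term contributes (cᵢ δxᵢ)² to (δm)²:
  (δm_1)² = 502;  (δm_2)² = 9.24
δm = √(511) = 22.6 g
m = 232.7 g.

232.7 ± 22.6 g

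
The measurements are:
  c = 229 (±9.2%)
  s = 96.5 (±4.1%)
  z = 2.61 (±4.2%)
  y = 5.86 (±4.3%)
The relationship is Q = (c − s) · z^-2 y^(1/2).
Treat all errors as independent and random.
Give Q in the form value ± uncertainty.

Let u = c − s = 132. δu = √(δc² + δs²) = √(444 + 15.7) = 21.4, so δu/u = 0.162.
Q is then a monomial in u, z, y:
δQ/Q = √((δu/u)² + (-2·δz/z)² + (½·δy/y)²) = √(0.0262 + 0.00706 + 0.000462) = 0.184
Q = 47.1, so δQ = 0.184 × 47.1 = 8.64.

47.1 ± 8.64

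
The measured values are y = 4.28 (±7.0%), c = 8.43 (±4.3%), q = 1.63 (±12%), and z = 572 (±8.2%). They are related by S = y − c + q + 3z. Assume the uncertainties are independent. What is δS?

For a sum/difference, combine absolute errors in quadrature:
  (δy)² = 0.0898;  (δc)² = 0.131;  (δq)² = 0.0383;  (3·δz)² = 19800
δS = √(19800) = 141

141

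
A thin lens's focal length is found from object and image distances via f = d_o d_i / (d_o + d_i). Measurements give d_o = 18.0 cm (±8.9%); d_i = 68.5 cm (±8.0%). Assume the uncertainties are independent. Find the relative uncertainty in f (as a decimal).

0.0724

∂f/∂d_o = (d_i/(d_o+d_i))² = 0.627;  ∂f/∂d_i = (d_o/(d_o+d_i))² = 0.0433
δf = √((∂f/∂d_o · δd_o)² + (∂f/∂d_i · δd_i)²) = √(1.01 + 0.0563) = 1.03 cm
f = 14.3 cm, so δf/f = 1.03/14.3 = 0.0724.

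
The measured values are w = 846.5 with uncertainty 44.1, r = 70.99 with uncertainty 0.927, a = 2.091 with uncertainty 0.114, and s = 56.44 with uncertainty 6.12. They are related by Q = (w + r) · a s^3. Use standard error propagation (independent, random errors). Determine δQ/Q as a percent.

Let u = w + r = 917.5. δu = √(δw² + δr²) = √(1940 + 0.859) = 44.1, so δu/u = 0.0481.
Q is then a monomial in u, a, s:
δQ/Q = √((δu/u)² + (1·δa/a)² + (3·δs/s)²) = √(0.00231 + 0.00297 + 0.106) = 0.333

33.3%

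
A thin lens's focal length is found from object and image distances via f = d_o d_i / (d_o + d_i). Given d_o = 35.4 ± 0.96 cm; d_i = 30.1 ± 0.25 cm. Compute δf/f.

∂f/∂d_o = (d_i/(d_o+d_i))² = 0.211;  ∂f/∂d_i = (d_o/(d_o+d_i))² = 0.292
δf = √((∂f/∂d_o · δd_o)² + (∂f/∂d_i · δd_i)²) = √(0.0411 + 0.00533) = 0.215 cm
f = 16.3 cm, so δf/f = 0.215/16.3 = 0.0132.

0.0132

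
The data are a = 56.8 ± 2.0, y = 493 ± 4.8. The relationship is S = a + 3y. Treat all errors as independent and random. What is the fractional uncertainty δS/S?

0.00947

For a sum/difference, combine absolute errors in quadrature:
  (δa)² = 4.00;  (3·δy)² = 207
δS = √(211) = 14.5
S = 1540, so δS/S = 14.5/1540 = 0.00947.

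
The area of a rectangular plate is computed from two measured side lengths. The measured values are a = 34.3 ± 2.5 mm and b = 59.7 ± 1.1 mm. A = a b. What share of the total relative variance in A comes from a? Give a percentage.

94.0%

(δA/A)² = (1·δa/a)² + (1·δb/b)²
  a term: (1×0.0729)² = 0.00531
  b term: (1×0.0184)² = 0.000339
Total = 0.00565. Share from a = 0.00531/0.00565 = 0.940.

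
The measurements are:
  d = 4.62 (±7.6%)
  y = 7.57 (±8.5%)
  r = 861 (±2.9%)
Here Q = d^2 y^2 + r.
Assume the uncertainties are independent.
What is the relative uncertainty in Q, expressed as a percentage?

Let p = d^2·y^2 = 1220. δp/p = √((2·δd/d)² + (2·δy/y)²) = √(0.0231 + 0.0289) = 0.228, so δp = 279.
Q = p + r: δQ = √(δp² + δr²) = √(77800 + 623) = 280
Q = 2080, so δQ/Q = 280/2080 = 0.134.

13.4%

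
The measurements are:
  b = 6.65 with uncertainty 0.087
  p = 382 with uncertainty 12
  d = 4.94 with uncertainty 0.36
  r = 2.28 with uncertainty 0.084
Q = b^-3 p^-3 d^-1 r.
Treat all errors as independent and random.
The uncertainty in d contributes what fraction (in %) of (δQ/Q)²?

31.1%

(δQ/Q)² = (-3·δb/b)² + (-3·δp/p)² + (-1·δd/d)² + (1·δr/r)²
  b term: (-3×0.0131)² = 0.00154
  p term: (-3×0.0314)² = 0.00888
  d term: (-1×0.0729)² = 0.00531
  r term: (1×0.0368)² = 0.00136
Total = 0.0171. Share from d = 0.00531/0.0171 = 0.311.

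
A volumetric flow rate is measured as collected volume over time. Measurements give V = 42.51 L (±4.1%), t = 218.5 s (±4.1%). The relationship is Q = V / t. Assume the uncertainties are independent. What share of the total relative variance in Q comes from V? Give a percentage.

50.0%

(δQ/Q)² = (1·δV/V)² + (-1·δt/t)²
  V term: (1×0.0410)² = 0.00168
  t term: (-1×0.0410)² = 0.00168
Total = 0.00336. Share from V = 0.00168/0.00336 = 0.500.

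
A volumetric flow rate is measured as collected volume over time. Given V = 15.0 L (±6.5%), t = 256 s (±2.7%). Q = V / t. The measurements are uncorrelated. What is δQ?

Since Q is a product/quotient, work with relative uncertainties:
  (1·δV/V)² = (1×0.0650)² = 0.00423;  (-1·δt/t)² = (-1×0.0270)² = 0.000729
δQ/Q = √(0.00495) = 0.0704
Q = 0.0586 L/s, so δQ = 0.0704 × 0.0586 = 0.00412 L/s.

0.00412 L/s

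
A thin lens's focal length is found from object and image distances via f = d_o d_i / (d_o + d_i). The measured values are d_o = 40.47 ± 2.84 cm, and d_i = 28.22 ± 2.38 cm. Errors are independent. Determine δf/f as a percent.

∂f/∂d_o = (d_i/(d_o+d_i))² = 0.169;  ∂f/∂d_i = (d_o/(d_o+d_i))² = 0.347
δf = √((∂f/∂d_o · δd_o)² + (∂f/∂d_i · δd_i)²) = √(0.230 + 0.683) = 0.955 cm
f = 16.63 cm, so δf/f = 0.955/16.63 = 0.0574.

5.74%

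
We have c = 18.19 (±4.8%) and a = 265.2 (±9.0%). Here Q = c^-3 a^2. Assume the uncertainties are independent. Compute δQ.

2.69

Products/powers → add relative errors in quadrature, weighted by exponent:
  (-3·δc/c)² = (-3×0.0480)² = 0.0207;  (2·δa/a)² = (2×0.0900)² = 0.0324
δQ/Q = √(0.0531) = 0.231
Q = 11.69, so δQ = 0.231 × 11.69 = 2.69.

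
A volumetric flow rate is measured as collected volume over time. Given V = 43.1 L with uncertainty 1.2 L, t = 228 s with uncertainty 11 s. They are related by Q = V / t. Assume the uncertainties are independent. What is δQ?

Since Q is a product/quotient, work with relative uncertainties:
  (1·δV/V)² = (1×0.0278)² = 0.000775;  (-1·δt/t)² = (-1×0.0482)² = 0.00233
δQ/Q = √(0.00310) = 0.0557
Q = 0.189 L/s, so δQ = 0.0557 × 0.189 = 0.0105 L/s.

0.0105 L/s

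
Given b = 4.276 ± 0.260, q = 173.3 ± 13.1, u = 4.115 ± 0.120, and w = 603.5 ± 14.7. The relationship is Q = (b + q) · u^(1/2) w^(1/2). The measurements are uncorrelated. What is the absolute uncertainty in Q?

674

Let h = b + q = 177.6. δh = √(δb² + δq²) = √(0.0676 + 172) = 13.1, so δh/h = 0.0738.
Q is then a monomial in h, u, w:
δQ/Q = √((δh/h)² + (½·δu/u)² + (½·δw/w)²) = √(0.00544 + 0.000213 + 0.000148) = 0.0762
Q = 8849, so δQ = 0.0762 × 8849 = 674.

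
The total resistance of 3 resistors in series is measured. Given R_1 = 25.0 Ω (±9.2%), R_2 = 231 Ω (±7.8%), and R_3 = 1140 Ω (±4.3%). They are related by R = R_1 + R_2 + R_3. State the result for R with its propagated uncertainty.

R is a linear combination, so absolute uncertainties add in quadrature:
  (δR_1)² = 5.29;  (δR_2)² = 325;  (δR_3)² = 2400
δR = √(2730) = 52.3 Ω
R = 1400 Ω.

1400 ± 52.3 Ω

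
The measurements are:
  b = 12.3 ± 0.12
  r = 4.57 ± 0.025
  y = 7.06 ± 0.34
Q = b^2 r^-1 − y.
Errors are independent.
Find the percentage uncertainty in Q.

2.89%

Let p = b^2·r^-1 = 33.1. δp/p = √((2·δb/b)² + (-1·δr/r)²) = √(0.000381 + 2.99e-05) = 0.0203, so δp = 0.671.
Q = p − y: δQ = √(δp² + δy²) = √(0.450 + 0.116) = 0.752
Q = 26.0, so δQ/Q = 0.752/26.0 = 0.0289.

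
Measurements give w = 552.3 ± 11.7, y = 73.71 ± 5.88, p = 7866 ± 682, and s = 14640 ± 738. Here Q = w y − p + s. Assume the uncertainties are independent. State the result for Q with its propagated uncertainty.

47480 ± 3510

Let h = w·y = 40710. δh/h = √((1·δw/w)² + (1·δy/y)²) = √(0.000449 + 0.00636) = 0.0825, so δh = 3360.
Q = h − p + s: δQ = √(δh² + δp² + δs²) = √(1.13e+07 + 4.65e+05 + 5.45e+05) = 3510
Q = 47480.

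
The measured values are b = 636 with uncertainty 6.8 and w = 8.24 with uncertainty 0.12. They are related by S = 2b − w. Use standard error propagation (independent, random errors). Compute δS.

For a sum/difference, combine absolute errors in quadrature:
  (2·δb)² = 185;  (δw)² = 0.0144
δS = √(185) = 13.6

13.6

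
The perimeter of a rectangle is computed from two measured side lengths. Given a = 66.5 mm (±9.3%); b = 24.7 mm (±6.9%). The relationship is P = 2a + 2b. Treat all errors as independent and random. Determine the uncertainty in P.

Each term contributes (cᵢ δxᵢ)² to (δP)²:
  (2·δa)² = 153;  (2·δb)² = 11.6
δP = √(165) = 12.8 mm

12.8 mm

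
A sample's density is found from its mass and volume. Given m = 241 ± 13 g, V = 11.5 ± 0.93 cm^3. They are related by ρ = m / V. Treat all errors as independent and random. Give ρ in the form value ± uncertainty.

Relative error in a monomial: (δρ/ρ)² = Σ (nᵢ · δxᵢ/xᵢ)².
  (1·δm/m)² = (1×0.0539)² = 0.00291;  (-1·δV/V)² = (-1×0.0809)² = 0.00654
δρ/ρ = √(0.00945) = 0.0972
ρ = 21.0 g/cm^3, so δρ = 0.0972 × 21.0 = 2.04 g/cm^3.

21.0 ± 2.04 g/cm^3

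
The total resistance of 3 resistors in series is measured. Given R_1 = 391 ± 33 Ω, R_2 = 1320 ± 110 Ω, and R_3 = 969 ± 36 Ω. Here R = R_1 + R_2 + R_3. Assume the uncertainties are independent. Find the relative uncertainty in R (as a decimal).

For a sum/difference, combine absolute errors in quadrature:
  (δR_1)² = 1090;  (δR_2)² = 12100;  (δR_3)² = 1300
δR = √(14500) = 120 Ω
R = 2680 Ω, so δR/R = 120/2680 = 0.0449.

0.0449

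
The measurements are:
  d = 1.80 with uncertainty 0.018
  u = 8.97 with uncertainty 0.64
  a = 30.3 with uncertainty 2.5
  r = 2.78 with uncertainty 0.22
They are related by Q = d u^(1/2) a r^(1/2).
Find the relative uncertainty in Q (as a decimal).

0.0987

Since Q is a product/quotient, work with relative uncertainties:
  (1·δd/d)² = (1×0.0100)² = 0.000100;  (½·δu/u)² = (0.5×0.0713)² = 0.00127;  (1·δa/a)² = (1×0.0825)² = 0.00681;  (½·δr/r)² = (0.5×0.0791)² = 0.00157
δQ/Q = √(0.00975) = 0.0987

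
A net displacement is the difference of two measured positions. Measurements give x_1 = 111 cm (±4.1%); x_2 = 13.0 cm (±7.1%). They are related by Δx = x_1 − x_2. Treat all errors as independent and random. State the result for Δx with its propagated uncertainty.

98.0 ± 4.64 cm

Δx is a linear combination, so absolute uncertainties add in quadrature:
  (δx_1)² = 20.7;  (δx_2)² = 0.852
δΔx = √(21.6) = 4.64 cm
Δx = 98.0 cm.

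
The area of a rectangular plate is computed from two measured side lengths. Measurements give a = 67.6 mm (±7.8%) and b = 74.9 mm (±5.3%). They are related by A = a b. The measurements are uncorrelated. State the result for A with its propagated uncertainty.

Since A is a product/quotient, work with relative uncertainties:
  (1·δa/a)² = (1×0.0780)² = 0.00608;  (1·δb/b)² = (1×0.0530)² = 0.00281
δA/A = √(0.00889) = 0.0943
A = 5060 mm^2, so δA = 0.0943 × 5060 = 477 mm^2.

5060 ± 477 mm^2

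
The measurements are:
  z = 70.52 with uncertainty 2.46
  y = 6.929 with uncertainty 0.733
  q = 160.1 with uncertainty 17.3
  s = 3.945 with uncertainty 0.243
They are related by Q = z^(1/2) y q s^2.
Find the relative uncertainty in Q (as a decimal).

Products/powers → add relative errors in quadrature, weighted by exponent:
  (½·δz/z)² = (0.5×0.0349)² = 0.000304;  (1·δy/y)² = (1×0.106)² = 0.0112;  (1·δq/q)² = (1×0.108)² = 0.0117;  (2·δs/s)² = (2×0.0616)² = 0.0152
δQ/Q = √(0.0383) = 0.196

0.196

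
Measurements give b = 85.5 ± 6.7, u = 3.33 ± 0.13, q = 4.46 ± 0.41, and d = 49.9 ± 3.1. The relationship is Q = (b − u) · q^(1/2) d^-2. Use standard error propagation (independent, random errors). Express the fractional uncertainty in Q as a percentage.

15.6%

Let w = b − u = 82.2. δw = √(δb² + δu²) = √(44.9 + 0.0169) = 6.70, so δw/w = 0.0816.
Q is then a monomial in w, q, d:
δQ/Q = √((δw/w)² + (½·δq/q)² + (-2·δd/d)²) = √(0.00665 + 0.00211 + 0.0154) = 0.156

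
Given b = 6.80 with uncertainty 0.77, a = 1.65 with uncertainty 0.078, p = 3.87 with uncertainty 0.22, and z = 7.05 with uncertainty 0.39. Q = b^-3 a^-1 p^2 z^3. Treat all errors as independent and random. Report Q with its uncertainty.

For a monomial Q ∝ b^-3, a^-1, p^2, z^3, fractional errors add in quadrature:
  (-3·δb/b)² = (-3×0.113)² = 0.115;  (-1·δa/a)² = (-1×0.0473)² = 0.00223;  (2·δp/p)² = (2×0.0568)² = 0.0129;  (3·δz/z)² = (3×0.0553)² = 0.0275
δQ/Q = √(0.158) = 0.398
Q = 10.1, so δQ = 0.398 × 10.1 = 4.02.

10.1 ± 4.02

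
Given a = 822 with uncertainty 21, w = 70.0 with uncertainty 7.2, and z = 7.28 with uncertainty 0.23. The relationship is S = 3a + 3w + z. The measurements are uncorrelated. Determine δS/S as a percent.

S is a linear combination, so absolute uncertainties add in quadrature:
  (3·δa)² = 3970;  (3·δw)² = 467;  (δz)² = 0.0529
δS = √(4440) = 66.6
S = 2680, so δS/S = 66.6/2680 = 0.0248.

2.48%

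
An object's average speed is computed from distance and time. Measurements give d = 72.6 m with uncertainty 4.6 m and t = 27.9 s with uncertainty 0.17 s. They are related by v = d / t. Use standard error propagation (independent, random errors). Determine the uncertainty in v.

0.166 m/s

Products/powers → add relative errors in quadrature, weighted by exponent:
  (1·δd/d)² = (1×0.0634)² = 0.00401;  (-1·δt/t)² = (-1×0.00609)² = 3.71e-05
δv/v = √(0.00405) = 0.0637
v = 2.60 m/s, so δv = 0.0637 × 2.60 = 0.166 m/s.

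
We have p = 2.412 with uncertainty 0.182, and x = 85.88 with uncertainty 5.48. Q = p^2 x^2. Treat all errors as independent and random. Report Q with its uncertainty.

For a monomial Q ∝ p^2, x^2, fractional errors add in quadrature:
  (2·δp/p)² = (2×0.0755)² = 0.0228;  (2·δx/x)² = (2×0.0638)² = 0.0163
δQ/Q = √(0.0391) = 0.198
Q = 42910, so δQ = 0.198 × 42910 = 8480.

42910 ± 8480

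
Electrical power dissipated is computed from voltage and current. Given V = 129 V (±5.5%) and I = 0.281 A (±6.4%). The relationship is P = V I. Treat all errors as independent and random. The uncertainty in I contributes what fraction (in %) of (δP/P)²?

57.5%

(δP/P)² = (1·δV/V)² + (1·δI/I)²
  V term: (1×0.0550)² = 0.00302
  I term: (1×0.0640)² = 0.00410
Total = 0.00712. Share from I = 0.00410/0.00712 = 0.575.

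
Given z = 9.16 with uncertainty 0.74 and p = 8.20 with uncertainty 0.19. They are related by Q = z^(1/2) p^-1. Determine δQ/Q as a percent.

4.66%

Products/powers → add relative errors in quadrature, weighted by exponent:
  (½·δz/z)² = (0.5×0.0808)² = 0.00163;  (-1·δp/p)² = (-1×0.0232)² = 0.000537
δQ/Q = √(0.00217) = 0.0466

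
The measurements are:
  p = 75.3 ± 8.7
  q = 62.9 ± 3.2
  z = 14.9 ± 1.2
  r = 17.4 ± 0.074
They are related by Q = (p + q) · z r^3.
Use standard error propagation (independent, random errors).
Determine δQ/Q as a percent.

10.6%

Let u = p + q = 138. δu = √(δp² + δq²) = √(75.7 + 10.2) = 9.27, so δu/u = 0.0671.
Q is then a monomial in u, z, r:
δQ/Q = √((δu/u)² + (1·δz/z)² + (3·δr/r)²) = √(0.00450 + 0.00649 + 0.000163) = 0.106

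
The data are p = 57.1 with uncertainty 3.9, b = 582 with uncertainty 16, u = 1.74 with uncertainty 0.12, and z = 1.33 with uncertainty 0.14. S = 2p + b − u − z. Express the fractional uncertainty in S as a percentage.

Each term contributes (cᵢ δxᵢ)² to (δS)²:
  (2·δp)² = 60.8;  (δb)² = 256;  (δu)² = 0.0144;  (δz)² = 0.0196
δS = √(317) = 17.8
S = 693, so δS/S = 17.8/693 = 0.0257.

2.57%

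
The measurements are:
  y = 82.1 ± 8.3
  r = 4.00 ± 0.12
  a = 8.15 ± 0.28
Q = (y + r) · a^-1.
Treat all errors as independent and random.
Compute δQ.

1.08

Let u = y + r = 86.1. δu = √(δy² + δr²) = √(68.9 + 0.0144) = 8.30, so δu/u = 0.0964.
Q is then a monomial in u, a:
δQ/Q = √((δu/u)² + (-1·δa/a)²) = √(0.00929 + 0.00118) = 0.102
Q = 10.6, so δQ = 0.102 × 10.6 = 1.08.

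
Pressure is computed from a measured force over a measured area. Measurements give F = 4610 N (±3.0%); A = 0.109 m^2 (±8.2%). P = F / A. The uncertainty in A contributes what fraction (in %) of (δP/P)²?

88.2%

(δP/P)² = (1·δF/F)² + (-1·δA/A)²
  F term: (1×0.0300)² = 0.000900
  A term: (-1×0.0820)² = 0.00672
Total = 0.00762. Share from A = 0.00672/0.00762 = 0.882.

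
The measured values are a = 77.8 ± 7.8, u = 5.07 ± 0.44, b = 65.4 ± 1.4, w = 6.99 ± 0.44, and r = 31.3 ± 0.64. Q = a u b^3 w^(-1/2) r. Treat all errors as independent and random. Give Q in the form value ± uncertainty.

Since Q is a product/quotient, work with relative uncertainties:
  (1·δa/a)² = (1×0.100)² = 0.0101;  (1·δu/u)² = (1×0.0868)² = 0.00753;  (3·δb/b)² = (3×0.0214)² = 0.00412;  (−½·δw/w)² = (-0.5×0.0629)² = 0.000991;  (1·δr/r)² = (1×0.0204)² = 0.000418
δQ/Q = √(0.0231) = 0.152
Q = 1.31e+09, so δQ = 0.152 × 1.31e+09 = 1.99e+08.

(1.31 ± 0.199) × 10^9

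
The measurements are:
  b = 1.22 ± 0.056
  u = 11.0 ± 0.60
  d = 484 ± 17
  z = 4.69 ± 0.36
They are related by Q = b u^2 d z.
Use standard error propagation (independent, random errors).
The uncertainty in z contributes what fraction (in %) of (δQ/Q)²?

(δQ/Q)² = (1·δb/b)² + (2·δu/u)² + (1·δd/d)² + (1·δz/z)²
  b term: (1×0.0459)² = 0.00211
  u term: (2×0.0545)² = 0.0119
  d term: (1×0.0351)² = 0.00123
  z term: (1×0.0768)² = 0.00589
Total = 0.0211. Share from z = 0.00589/0.0211 = 0.279.

27.9%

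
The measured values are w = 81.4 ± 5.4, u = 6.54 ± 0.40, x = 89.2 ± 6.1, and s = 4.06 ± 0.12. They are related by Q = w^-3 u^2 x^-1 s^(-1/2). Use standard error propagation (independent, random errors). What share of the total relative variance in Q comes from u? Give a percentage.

(δQ/Q)² = (-3·δw/w)² + (2·δu/u)² + (-1·δx/x)² + (−½·δs/s)²
  w term: (-3×0.0663)² = 0.0396
  u term: (2×0.0612)² = 0.0150
  x term: (-1×0.0684)² = 0.00468
  s term: (-0.5×0.0296)² = 0.000218
Total = 0.0595. Share from u = 0.0150/0.0595 = 0.252.

25.2%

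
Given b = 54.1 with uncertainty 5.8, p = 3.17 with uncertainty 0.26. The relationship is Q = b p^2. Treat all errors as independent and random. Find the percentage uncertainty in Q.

For a monomial Q ∝ b, p^2, fractional errors add in quadrature:
  (1·δb/b)² = (1×0.107)² = 0.0115;  (2·δp/p)² = (2×0.0820)² = 0.0269
δQ/Q = √(0.0384) = 0.196

19.6%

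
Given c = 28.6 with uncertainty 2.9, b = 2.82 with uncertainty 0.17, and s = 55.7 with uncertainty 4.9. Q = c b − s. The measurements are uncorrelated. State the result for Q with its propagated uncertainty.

Let p = c·b = 80.7. δp/p = √((1·δc/c)² + (1·δb/b)²) = √(0.0103 + 0.00363) = 0.118, so δp = 9.51.
Q = p − s: δQ = √(δp² + δs²) = √(90.5 + 24.0) = 10.7
Q = 25.0.

25.0 ± 10.7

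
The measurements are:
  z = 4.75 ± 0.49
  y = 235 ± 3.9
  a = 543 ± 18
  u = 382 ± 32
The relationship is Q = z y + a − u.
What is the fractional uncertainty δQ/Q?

Let p = z·y = 1120. δp/p = √((1·δz/z)² + (1·δy/y)²) = √(0.0106 + 0.000275) = 0.104, so δp = 117.
Q = p + a − u: δQ = √(δp² + δa² + δu²) = √(13600 + 324 + 1020) = 122
Q = 1280, so δQ/Q = 122/1280 = 0.0957.

0.0957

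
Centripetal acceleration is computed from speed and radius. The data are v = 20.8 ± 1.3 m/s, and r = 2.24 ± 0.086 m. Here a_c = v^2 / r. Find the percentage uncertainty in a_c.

Since a_c is a product/quotient, work with relative uncertainties:
  (2·δv/v)² = (2×0.0625)² = 0.0156;  (-1·δr/r)² = (-1×0.0384)² = 0.00147
δa_c/a_c = √(0.0171) = 0.131

13.1%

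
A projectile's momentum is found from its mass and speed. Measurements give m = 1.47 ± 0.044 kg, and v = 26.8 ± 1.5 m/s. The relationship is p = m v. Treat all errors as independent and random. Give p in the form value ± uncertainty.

39.4 ± 2.50 kg·m/s

Products/powers → add relative errors in quadrature, weighted by exponent:
  (1·δm/m)² = (1×0.0299)² = 0.000896;  (1·δv/v)² = (1×0.0560)² = 0.00313
δp/p = √(0.00403) = 0.0635
p = 39.4 kg·m/s, so δp = 0.0635 × 39.4 = 2.50 kg·m/s.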